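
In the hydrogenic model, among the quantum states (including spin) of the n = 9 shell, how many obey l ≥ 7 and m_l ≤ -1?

For n = 9, l ranges over 0 … 8.
Per l-value: l=7 → 7; l=8 → 8.
Orbitals: 7 + 8 = 15. Each orbital carries two spin states, so 15 × 2 = 30 states.

30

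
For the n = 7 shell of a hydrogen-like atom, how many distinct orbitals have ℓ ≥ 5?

The n = 7 shell has ℓ = 0 through 6; check each.
Contributions: ℓ=5 → 11; ℓ=6 → 13.
Total orbitals: 11 + 13 = 24.

24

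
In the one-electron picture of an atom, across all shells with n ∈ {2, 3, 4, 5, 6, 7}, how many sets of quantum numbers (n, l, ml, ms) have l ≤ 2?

98

Work shell by shell — for each n, count the (l, ml) pairs that satisfy l ≤ 2:
n=2 → 4; n=3 → 9; n=4 → 9; n=5 → 9; n=6 → 9; n=7 → 9.
Orbitals: 4 + 9 + 9 + 9 + 9 + 9 = 49. Including both spin states (ms = ±1/2) gives 2 × 49 = 98 states.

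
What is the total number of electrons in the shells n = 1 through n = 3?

Shell n has n² orbitals: 1²=1 + 2²=4 + 3²=9 = 14 orbitals.
Two spin states per orbital: 2 × 14 = 28 electrons.

28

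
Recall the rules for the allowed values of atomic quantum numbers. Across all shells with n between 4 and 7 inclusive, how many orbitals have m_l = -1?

18

Per-shell orbital counts meeting the constraint:
n=4 → 3; n=5 → 4; n=6 → 5; n=7 → 6.
Total orbitals: 3 + 4 + 5 + 6 = 18.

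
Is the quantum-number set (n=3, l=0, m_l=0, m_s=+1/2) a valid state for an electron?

Yes

n = 3 is a positive integer. l = 0 satisfies 0 ≤ l ≤ n−1 = 2. m_l = 0 lies in the range −l … +l (here 0). m_s = +1/2 is one of ±1/2.
All four constraints are satisfied.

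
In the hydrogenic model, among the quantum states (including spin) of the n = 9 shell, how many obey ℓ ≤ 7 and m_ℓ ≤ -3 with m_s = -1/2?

15

Orbitals with ℓ ≤ 7 and m_ℓ ≤ -3, by ℓ: ℓ=3 → 1; ℓ=4 → 2; ℓ=5 → 3; ℓ=6 → 4; ℓ=7 → 5.
Orbitals: 1 + 2 + 3 + 4 + 5 = 15. With m_s fixed to a single value there is one state per orbital, giving 15 states.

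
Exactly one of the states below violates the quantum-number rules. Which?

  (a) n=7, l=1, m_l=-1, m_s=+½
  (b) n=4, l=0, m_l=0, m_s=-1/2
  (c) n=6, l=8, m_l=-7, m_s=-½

(c) has l = 8 ≥ n = 6, violating 0 ≤ l ≤ n−1.
The remaining sets (a), (b) satisfy all four rules.

(c)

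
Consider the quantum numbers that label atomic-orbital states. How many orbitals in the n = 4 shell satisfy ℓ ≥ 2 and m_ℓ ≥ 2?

The n = 4 shell has ℓ = 0 through 3; check each.
Contributions: ℓ=2 → 1; ℓ=3 → 2.
Total orbitals: 1 + 2 = 3.

3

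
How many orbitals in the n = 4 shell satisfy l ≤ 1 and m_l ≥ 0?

Go through l = 0, …, 3 (the values permitted for n = 4).
Contributions: l=0 → 1; l=1 → 2.
Total orbitals: 1 + 2 = 3.

3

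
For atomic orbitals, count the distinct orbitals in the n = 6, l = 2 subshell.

5

A subshell has 2l+1 orbitals; with l = 2, that's 5.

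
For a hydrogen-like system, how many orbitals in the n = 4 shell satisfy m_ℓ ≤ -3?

With n = 4 the allowed ℓ are 0, 1, …, 3.
The (ℓ, m_ℓ) pairs meeting m_ℓ ≤ -3 give: ℓ=3 → 1.
Total orbitals: 1.

1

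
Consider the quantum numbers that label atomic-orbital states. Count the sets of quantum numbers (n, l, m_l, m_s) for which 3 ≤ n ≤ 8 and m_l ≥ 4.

40

Work shell by shell — for each n, count the (l, m_l) pairs that satisfy m_l ≥ 4:
n=5 → 1; n=6 → 3; n=7 → 6; n=8 → 10.
Orbitals: 1 + 3 + 6 + 10 = 20. Including both spin states (m_s = ±1/2) gives 2 × 20 = 40 states.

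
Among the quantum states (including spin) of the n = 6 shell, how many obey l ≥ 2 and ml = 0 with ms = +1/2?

4

The n = 6 shell has l = 0 through 5; check each.
Contributions: l=2 → 1; l=3 → 1; l=4 → 1; l=5 → 1.
Orbitals: 1 + 1 + 1 + 1 = 4. With ms fixed to a single value there is one state per orbital, giving 4 states.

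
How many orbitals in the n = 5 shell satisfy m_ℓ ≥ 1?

10

The n = 5 shell has ℓ = 0 through 4; check each.
Per ℓ-value: ℓ=1 → 1; ℓ=2 → 2; ℓ=3 → 3; ℓ=4 → 4.
Total orbitals: 1 + 2 + 3 + 4 = 10.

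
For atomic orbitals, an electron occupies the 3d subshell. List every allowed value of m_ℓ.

-2, -1, 0, 1, 2

The 3d subshell has ℓ = 2, and m_ℓ takes every integer from −ℓ to +ℓ. With ℓ = 2 that gives the 5 values -2, -1, 0, 1, 2.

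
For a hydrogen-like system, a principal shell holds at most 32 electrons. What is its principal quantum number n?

n = 4

2n² = 32 ⇒ n² = 16 ⇒ n = 4.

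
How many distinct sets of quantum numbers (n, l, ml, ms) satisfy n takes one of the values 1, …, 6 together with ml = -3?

12

Go shell by shell, enumerating (l, ml) with ml = -3:
n=4 → 1; n=5 → 2; n=6 → 3.
Orbitals: 1 + 2 + 3 = 6. Including both spin states (ms = ±1/2) gives 2 × 6 = 12 states.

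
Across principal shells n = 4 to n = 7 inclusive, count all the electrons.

252

Shell n has n² orbitals: 4²=16 + 5²=25 + 6²=36 + 7²=49 = 126 orbitals.
Two spin states per orbital: 2 × 126 = 252 electrons.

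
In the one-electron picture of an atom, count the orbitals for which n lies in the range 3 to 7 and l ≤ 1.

20

Go shell by shell, enumerating (l, ml) with l ≤ 1:
n=3 → 4; n=4 → 4; n=5 → 4; n=6 → 4; n=7 → 4.
Total orbitals: 4 + 4 + 4 + 4 + 4 = 20.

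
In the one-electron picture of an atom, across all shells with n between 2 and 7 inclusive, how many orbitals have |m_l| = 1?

Count contributing orbitals for each principal shell:
n=2 → 2; n=3 → 4; n=4 → 6; n=5 → 8; n=6 → 10; n=7 → 12.
Total orbitals: 2 + 4 + 6 + 8 + 10 + 12 = 42.

42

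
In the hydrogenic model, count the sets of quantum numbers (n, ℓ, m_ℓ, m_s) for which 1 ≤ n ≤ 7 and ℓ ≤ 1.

50

Count contributing orbitals for each principal shell:
n=1 → 1; n=2 → 4; n=3 → 4; n=4 → 4; n=5 → 4; n=6 → 4; n=7 → 4.
Orbitals: 1 + 4 + 4 + 4 + 4 + 4 + 4 = 25. Including both spin states (m_s = ±1/2) gives 2 × 25 = 50 states.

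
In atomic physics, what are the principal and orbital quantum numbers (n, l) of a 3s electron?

The leading integer gives n = 3; the letter 's' means l = 0.

n = 3, l = 0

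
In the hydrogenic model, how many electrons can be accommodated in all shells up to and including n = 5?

Total orbitals = 1² + 2² + 3² + 4² + 5² = 55. Doubling for spin gives 110 electrons.

110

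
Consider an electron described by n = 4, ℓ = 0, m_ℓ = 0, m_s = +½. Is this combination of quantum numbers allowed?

n = 4 is a positive integer. ℓ = 0 satisfies 0 ≤ ℓ ≤ n−1 = 3. m_ℓ = 0 lies in the range −ℓ … +ℓ (here 0). m_s = +1/2 is one of ±1/2.
All four constraints are satisfied.

Valid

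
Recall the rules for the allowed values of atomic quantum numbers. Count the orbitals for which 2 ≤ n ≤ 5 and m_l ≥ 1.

20

Treat each shell separately and count matching orbitals:
n=2 → 1; n=3 → 3; n=4 → 6; n=5 → 10.
Total orbitals: 1 + 3 + 6 + 10 = 20.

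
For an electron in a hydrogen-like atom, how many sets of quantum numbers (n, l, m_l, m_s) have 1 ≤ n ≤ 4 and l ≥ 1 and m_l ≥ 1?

Go shell by shell, enumerating (l, m_l) with l ≥ 1 and m_l ≥ 1:
n=2 → 1; n=3 → 3; n=4 → 6.
Orbitals: 1 + 3 + 6 = 10. Including both spin states (m_s = ±1/2) gives 2 × 10 = 20 states.

20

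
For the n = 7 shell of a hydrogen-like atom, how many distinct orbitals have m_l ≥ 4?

6

Go through l = 0, …, 6 (the values permitted for n = 7).
Contributions: l=4 → 1; l=5 → 2; l=6 → 3.
Total orbitals: 1 + 2 + 3 = 6.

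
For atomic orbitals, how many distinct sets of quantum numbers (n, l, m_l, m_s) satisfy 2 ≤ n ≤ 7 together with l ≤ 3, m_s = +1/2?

77

Count contributing orbitals for each principal shell:
n=2 → 4; n=3 → 9; n=4 → 16; n=5 → 16; n=6 → 16; n=7 → 16.
Orbitals: 4 + 9 + 16 + 16 + 16 + 16 = 77. With m_s fixed to +1/2 there is one state per orbital, so 77 states.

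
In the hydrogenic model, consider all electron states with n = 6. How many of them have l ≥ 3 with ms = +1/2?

Go through l = 0, …, 5 (the values permitted for n = 6).
Orbitals with l ≥ 3, by l: l=3 → 7; l=4 → 9; l=5 → 11.
Orbitals: 7 + 9 + 11 = 27. With ms fixed to a single value there is one state per orbital, giving 27 states.

27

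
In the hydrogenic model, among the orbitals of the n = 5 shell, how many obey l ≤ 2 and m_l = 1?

2

The (l, m_l) pairs meeting l ≤ 2 and m_l = 1 give: l=1 → 1; l=2 → 1.
Total orbitals: 1 + 1 = 2.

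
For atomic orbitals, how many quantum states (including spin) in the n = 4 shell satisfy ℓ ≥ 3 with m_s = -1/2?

7

With n = 4 the allowed ℓ are 0, 1, …, 3.
Per ℓ-value: ℓ=3 → 7.
Orbitals: 7. With m_s fixed to a single value there is one state per orbital, giving 7 states.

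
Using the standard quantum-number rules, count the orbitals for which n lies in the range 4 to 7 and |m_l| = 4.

12

Per-shell orbital counts meeting the constraint:
n=5 → 2; n=6 → 4; n=7 → 6.
Total orbitals: 2 + 4 + 6 = 12.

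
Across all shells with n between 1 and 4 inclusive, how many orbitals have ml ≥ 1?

10

Work shell by shell — for each n, count the (l, ml) pairs that satisfy ml ≥ 1:
n=2 → 1; n=3 → 3; n=4 → 6.
Total orbitals: 1 + 3 + 6 = 10.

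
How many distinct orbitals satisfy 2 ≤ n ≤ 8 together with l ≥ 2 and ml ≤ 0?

98

Go shell by shell, enumerating (l, ml) with l ≥ 2 and ml ≤ 0:
n=3 → 3; n=4 → 7; n=5 → 12; n=6 → 18; n=7 → 25; n=8 → 33.
Total orbitals: 3 + 7 + 12 + 18 + 25 + 33 = 98.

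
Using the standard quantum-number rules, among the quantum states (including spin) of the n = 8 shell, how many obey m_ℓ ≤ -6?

6

For n = 8, ℓ ranges over 0 … 7.
Per ℓ-value: ℓ=6 → 1; ℓ=7 → 2.
Orbitals: 1 + 2 = 3. Each orbital carries two spin states, so 3 × 2 = 6 states.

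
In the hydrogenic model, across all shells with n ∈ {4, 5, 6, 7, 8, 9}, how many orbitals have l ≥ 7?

47

Per-shell orbital counts meeting the constraint:
n=8 → 15; n=9 → 32.
Total orbitals: 15 + 32 = 47.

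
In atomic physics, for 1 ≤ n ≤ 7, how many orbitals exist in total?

Total orbitals = 1² + 2² + 3² + 4² + 5² + 6² + 7² = 140.

140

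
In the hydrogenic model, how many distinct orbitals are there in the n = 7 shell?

The n = 7 shell contains n² = 7² = 49 orbitals.

49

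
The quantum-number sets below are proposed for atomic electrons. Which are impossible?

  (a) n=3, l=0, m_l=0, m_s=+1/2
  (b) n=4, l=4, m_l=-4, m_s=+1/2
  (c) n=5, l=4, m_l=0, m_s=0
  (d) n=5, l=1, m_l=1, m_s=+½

(b) has l = 4 ≥ n = 4, violating 0 ≤ l ≤ n−1.
(c) has m_s = 0, but an electron's spin must be ±1/2.
The remaining sets (a), (d) satisfy all four rules.

(b) and (c)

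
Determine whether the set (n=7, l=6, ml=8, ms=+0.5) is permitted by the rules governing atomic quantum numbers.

The magnetic quantum number must satisfy −l ≤ ml ≤ l. With l = 6, ml can only be -6, -5, -4, -3, -2, -1, 0, 1, 2, 3, 4, 5, 6, so ml = 8 is forbidden.

No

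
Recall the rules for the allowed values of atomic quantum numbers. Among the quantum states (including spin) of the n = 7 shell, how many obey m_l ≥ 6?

For n = 7, l ranges over 0 … 6.
Contributions: l=6 → 1.
Orbitals: 1. Each orbital carries two spin states, so 1 × 2 = 2 states.

2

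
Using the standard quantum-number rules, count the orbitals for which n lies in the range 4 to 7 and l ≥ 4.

Go shell by shell, enumerating (l, m_l) with l ≥ 4:
n=5 → 9; n=6 → 20; n=7 → 33.
Total orbitals: 9 + 20 + 33 = 62.

62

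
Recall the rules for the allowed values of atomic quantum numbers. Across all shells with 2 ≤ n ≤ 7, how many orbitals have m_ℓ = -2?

15

Treat each shell separately and count matching orbitals:
n=3 → 1; n=4 → 2; n=5 → 3; n=6 → 4; n=7 → 5.
Total orbitals: 1 + 2 + 3 + 4 + 5 = 15.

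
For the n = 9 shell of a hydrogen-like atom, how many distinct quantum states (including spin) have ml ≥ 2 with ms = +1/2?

28

For n = 9, l ranges over 0 … 8.
Per l-value: l=2 → 1; l=3 → 2; l=4 → 3; l=5 → 4; l=6 → 5; l=7 → 6; l=8 → 7.
Orbitals: 1 + 2 + 3 + 4 + 5 + 6 + 7 = 28. With ms fixed to a single value there is one state per orbital, giving 28 states.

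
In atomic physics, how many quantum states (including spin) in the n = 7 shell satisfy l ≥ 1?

96

Go through l = 0, …, 6 (the values permitted for n = 7).
Contributions: l=1 → 3; l=2 → 5; l=3 → 7; l=4 → 9; l=5 → 11; l=6 → 13.
Orbitals: 3 + 5 + 7 + 9 + 11 + 13 = 48. Each orbital carries two spin states, so 48 × 2 = 96 states.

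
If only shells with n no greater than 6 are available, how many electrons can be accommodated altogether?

Total orbitals = 1² + 2² + 3² + 4² + 5² + 6² = 91. Doubling for spin gives 182 electrons.

182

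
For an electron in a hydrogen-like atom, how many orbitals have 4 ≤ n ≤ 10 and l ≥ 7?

Go shell by shell, enumerating (l, ml) with l ≥ 7:
n=8 → 15; n=9 → 32; n=10 → 51.
Total orbitals: 15 + 32 + 51 = 98.

98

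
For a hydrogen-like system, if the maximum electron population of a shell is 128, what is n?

n = 8

2n² = 128 ⇒ n² = 64 ⇒ n = 8.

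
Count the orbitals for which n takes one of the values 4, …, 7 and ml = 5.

3

Work shell by shell — for each n, count the (l, ml) pairs that satisfy ml = 5:
n=6 → 1; n=7 → 2.
Total orbitals: 1 + 2 = 3.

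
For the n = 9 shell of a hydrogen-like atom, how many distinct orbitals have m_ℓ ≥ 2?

The n = 9 shell has ℓ = 0 through 8; check each.
The (ℓ, m_ℓ) pairs meeting m_ℓ ≥ 2 give: ℓ=2 → 1; ℓ=3 → 2; ℓ=4 → 3; ℓ=5 → 4; ℓ=6 → 5; ℓ=7 → 6; ℓ=8 → 7.
Total orbitals: 1 + 2 + 3 + 4 + 5 + 6 + 7 = 28.

28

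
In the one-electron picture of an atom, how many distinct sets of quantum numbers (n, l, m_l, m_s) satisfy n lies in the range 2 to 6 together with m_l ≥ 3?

20

Per-shell orbital counts meeting the constraint:
n=4 → 1; n=5 → 3; n=6 → 6.
Orbitals: 1 + 3 + 6 = 10. Including both spin states (m_s = ±1/2) gives 2 × 10 = 20 states.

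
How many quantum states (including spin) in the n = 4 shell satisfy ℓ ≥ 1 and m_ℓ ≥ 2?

6

For n = 4, ℓ ranges over 0 … 3.
Contributions: ℓ=2 → 1; ℓ=3 → 2.
Orbitals: 1 + 2 = 3. Each orbital carries two spin states, so 3 × 2 = 6 states.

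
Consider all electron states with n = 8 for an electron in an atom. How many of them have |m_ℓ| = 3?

With n = 8 the allowed ℓ are 0, 1, …, 7.
The (ℓ, m_ℓ) pairs meeting |m_ℓ| = 3 give: ℓ=3 → 2; ℓ=4 → 2; ℓ=5 → 2; ℓ=6 → 2; ℓ=7 → 2.
Orbitals: 2 + 2 + 2 + 2 + 2 = 10. Each orbital carries two spin states, so 10 × 2 = 20 states.

20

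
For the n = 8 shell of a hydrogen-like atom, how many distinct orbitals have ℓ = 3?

The n = 8 shell has ℓ = 0 through 7; check each.
Per ℓ-value: ℓ=3 → 7.
Total orbitals: 7.

7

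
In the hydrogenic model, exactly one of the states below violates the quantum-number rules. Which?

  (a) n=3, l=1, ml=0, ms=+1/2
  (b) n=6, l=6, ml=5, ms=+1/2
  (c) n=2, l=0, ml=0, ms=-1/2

(b)

(b) has l = 6 ≥ n = 6, violating 0 ≤ l ≤ n−1.
The remaining sets (a), (c) satisfy all four rules.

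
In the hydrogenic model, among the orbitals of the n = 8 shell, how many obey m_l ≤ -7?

1

With n = 8 the allowed l are 0, 1, …, 7.
Contributions: l=7 → 1.
Total orbitals: 1.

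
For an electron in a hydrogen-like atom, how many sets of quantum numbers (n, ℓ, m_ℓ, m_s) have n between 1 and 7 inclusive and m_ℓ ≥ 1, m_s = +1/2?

56

Count contributing orbitals for each principal shell:
n=2 → 1; n=3 → 3; n=4 → 6; n=5 → 10; n=6 → 15; n=7 → 21.
Orbitals: 1 + 3 + 6 + 10 + 15 + 21 = 56. With m_s fixed to +1/2 there is one state per orbital, so 56 states.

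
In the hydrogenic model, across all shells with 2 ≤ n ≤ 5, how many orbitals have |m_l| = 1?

20

Work shell by shell — for each n, count the (l, m_l) pairs that satisfy |m_l| = 1:
n=2 → 2; n=3 → 4; n=4 → 6; n=5 → 8.
Total orbitals: 2 + 4 + 6 + 8 = 20.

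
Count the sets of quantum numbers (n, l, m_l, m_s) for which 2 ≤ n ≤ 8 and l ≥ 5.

Go shell by shell, enumerating (l, m_l) with l ≥ 5:
n=6 → 11; n=7 → 24; n=8 → 39.
Orbitals: 11 + 24 + 39 = 74. Including both spin states (m_s = ±1/2) gives 2 × 74 = 148 states.

148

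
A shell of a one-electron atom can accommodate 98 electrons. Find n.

2n² = 98 ⇒ n² = 49 ⇒ n = 7.

n = 7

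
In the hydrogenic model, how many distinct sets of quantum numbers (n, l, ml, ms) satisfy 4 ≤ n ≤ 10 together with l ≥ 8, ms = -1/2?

Go shell by shell, enumerating (l, ml) with l ≥ 8:
n=9 → 17; n=10 → 36.
Orbitals: 17 + 36 = 53. With ms fixed to -1/2 there is one state per orbital, so 53 states.

53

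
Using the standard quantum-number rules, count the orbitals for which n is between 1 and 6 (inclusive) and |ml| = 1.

Treat each shell separately and count matching orbitals:
n=2 → 2; n=3 → 4; n=4 → 6; n=5 → 8; n=6 → 10.
Total orbitals: 2 + 4 + 6 + 8 + 10 = 30.

30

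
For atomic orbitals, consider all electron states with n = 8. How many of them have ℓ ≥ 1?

For n = 8, ℓ ranges over 0 … 7.
The (ℓ, m_ℓ) pairs meeting ℓ ≥ 1 give: ℓ=1 → 3; ℓ=2 → 5; ℓ=3 → 7; ℓ=4 → 9; ℓ=5 → 11; ℓ=6 → 13; ℓ=7 → 15.
Orbitals: 3 + 5 + 7 + 9 + 11 + 13 + 15 = 63. Each orbital carries two spin states, so 63 × 2 = 126 states.

126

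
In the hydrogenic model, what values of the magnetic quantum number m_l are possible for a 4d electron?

-2, -1, 0, 1, 2

The 4d subshell has l = 2, and m_l takes every integer from −l to +l. With l = 2 that gives the 5 values -2, -1, 0, 1, 2.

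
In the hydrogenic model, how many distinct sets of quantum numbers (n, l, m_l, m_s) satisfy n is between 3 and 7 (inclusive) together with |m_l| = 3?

40

Treat each shell separately and count matching orbitals:
n=4 → 2; n=5 → 4; n=6 → 6; n=7 → 8.
Orbitals: 2 + 4 + 6 + 8 = 20. Including both spin states (m_s = ±1/2) gives 2 × 20 = 40 states.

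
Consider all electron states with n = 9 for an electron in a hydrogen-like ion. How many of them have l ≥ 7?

Go through l = 0, …, 8 (the values permitted for n = 9).
Contributions: l=7 → 15; l=8 → 17.
Orbitals: 15 + 17 = 32. Each orbital carries two spin states, so 32 × 2 = 64 states.

64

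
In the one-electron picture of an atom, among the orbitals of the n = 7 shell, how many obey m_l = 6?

For n = 7, l ranges over 0 … 6.
Contributions: l=6 → 1.
Total orbitals: 1.

1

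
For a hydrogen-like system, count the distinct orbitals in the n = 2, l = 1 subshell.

A subshell has 2l+1 orbitals; with l = 1, that's 3.

3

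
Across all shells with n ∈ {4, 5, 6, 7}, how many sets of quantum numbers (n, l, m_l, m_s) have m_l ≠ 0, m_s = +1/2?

For each n in the range, tally the orbitals obeying m_l ≠ 0:
n=4 → 12; n=5 → 20; n=6 → 30; n=7 → 42.
Orbitals: 12 + 20 + 30 + 42 = 104. With m_s fixed to +1/2 there is one state per orbital, so 104 states.

104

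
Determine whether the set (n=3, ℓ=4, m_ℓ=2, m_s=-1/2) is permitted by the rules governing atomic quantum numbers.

The orbital quantum number must satisfy 0 ≤ ℓ ≤ n−1. With n = 3 the allowed ℓ values are 0, 1, 2, so ℓ = 4 is out of range.

Invalid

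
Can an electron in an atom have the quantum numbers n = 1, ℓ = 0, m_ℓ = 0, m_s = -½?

Valid

n = 1 is a positive integer. ℓ = 0 satisfies 0 ≤ ℓ ≤ n−1 = 0. m_ℓ = 0 lies in the range −ℓ … +ℓ (here 0). m_s = -1/2 is one of ±1/2.
All four constraints are satisfied.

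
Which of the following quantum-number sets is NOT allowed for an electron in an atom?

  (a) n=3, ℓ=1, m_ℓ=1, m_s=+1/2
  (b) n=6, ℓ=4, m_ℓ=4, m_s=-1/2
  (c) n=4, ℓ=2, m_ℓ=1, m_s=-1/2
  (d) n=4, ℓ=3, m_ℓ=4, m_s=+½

(d) has |m_ℓ| = 4 > ℓ = 3, violating −ℓ ≤ m_ℓ ≤ ℓ.
The remaining sets (a), (b), (c) satisfy all four rules.

(d)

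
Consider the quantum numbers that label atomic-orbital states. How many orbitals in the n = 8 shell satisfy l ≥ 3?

55

Orbitals with l ≥ 3, by l: l=3 → 7; l=4 → 9; l=5 → 11; l=6 → 13; l=7 → 15.
Total orbitals: 7 + 9 + 11 + 13 + 15 = 55.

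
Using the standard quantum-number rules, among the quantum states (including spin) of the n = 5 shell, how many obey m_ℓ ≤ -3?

For n = 5, ℓ ranges over 0 … 4.
Orbitals with m_ℓ ≤ -3, by ℓ: ℓ=3 → 1; ℓ=4 → 2.
Orbitals: 1 + 2 = 3. Each orbital carries two spin states, so 3 × 2 = 6 states.

6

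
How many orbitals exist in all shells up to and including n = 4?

Total orbitals = 1² + 2² + 3² + 4² = 30.

30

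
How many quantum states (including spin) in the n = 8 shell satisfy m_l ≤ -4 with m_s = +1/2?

With n = 8 the allowed l are 0, 1, …, 7.
Per l-value: l=4 → 1; l=5 → 2; l=6 → 3; l=7 → 4.
Orbitals: 1 + 2 + 3 + 4 = 10. With m_s fixed to a single value there is one state per orbital, giving 10 states.

10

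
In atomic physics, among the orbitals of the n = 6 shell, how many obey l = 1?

3

The n = 6 shell has l = 0 through 5; check each.
Per l-value: l=1 → 3.
Total orbitals: 3.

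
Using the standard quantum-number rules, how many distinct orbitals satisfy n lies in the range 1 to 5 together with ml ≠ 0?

40

Go shell by shell, enumerating (l, ml) with ml ≠ 0:
n=2 → 2; n=3 → 6; n=4 → 12; n=5 → 20.
Total orbitals: 2 + 6 + 12 + 20 = 40.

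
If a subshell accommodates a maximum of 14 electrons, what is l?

2(2l+1) = 14 ⇒ 2l+1 = 7 ⇒ l = 3.

l = 3 (f)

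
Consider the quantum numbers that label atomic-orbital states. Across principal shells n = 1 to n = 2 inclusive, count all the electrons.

10

Shell n has n² orbitals: 1²=1 + 2²=4 = 5 orbitals.
Two spin states per orbital: 2 × 5 = 10 electrons.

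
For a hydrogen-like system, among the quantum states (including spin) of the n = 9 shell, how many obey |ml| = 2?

Orbitals with |ml| = 2, by l: l=2 → 2; l=3 → 2; l=4 → 2; l=5 → 2; l=6 → 2; l=7 → 2; l=8 → 2.
Orbitals: 2 + 2 + 2 + 2 + 2 + 2 + 2 = 14. Each orbital carries two spin states, so 14 × 2 = 28 states.

28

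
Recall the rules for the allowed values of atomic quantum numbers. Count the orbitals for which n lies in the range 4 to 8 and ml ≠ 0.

Per-shell orbital counts meeting the constraint:
n=4 → 12; n=5 → 20; n=6 → 30; n=7 → 42; n=8 → 56.
Total orbitals: 12 + 20 + 30 + 42 + 56 = 160.

160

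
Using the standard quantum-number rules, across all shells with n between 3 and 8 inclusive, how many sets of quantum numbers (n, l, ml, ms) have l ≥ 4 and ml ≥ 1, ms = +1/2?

50

Count contributing orbitals for each principal shell:
n=5 → 4; n=6 → 9; n=7 → 15; n=8 → 22.
Orbitals: 4 + 9 + 15 + 22 = 50. With ms fixed to +1/2 there is one state per orbital, so 50 states.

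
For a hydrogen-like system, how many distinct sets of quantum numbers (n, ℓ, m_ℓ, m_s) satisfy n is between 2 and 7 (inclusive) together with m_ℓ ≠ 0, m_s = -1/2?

112

For each n in the range, tally the orbitals obeying m_ℓ ≠ 0:
n=2 → 2; n=3 → 6; n=4 → 12; n=5 → 20; n=6 → 30; n=7 → 42.
Orbitals: 2 + 6 + 12 + 20 + 30 + 42 = 112. With m_s fixed to -1/2 there is one state per orbital, so 112 states.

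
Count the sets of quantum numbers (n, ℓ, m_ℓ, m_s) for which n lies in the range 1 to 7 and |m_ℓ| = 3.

Per-shell orbital counts meeting the constraint:
n=4 → 2; n=5 → 4; n=6 → 6; n=7 → 8.
Orbitals: 2 + 4 + 6 + 8 = 20. Including both spin states (m_s = ±1/2) gives 2 × 20 = 40 states.

40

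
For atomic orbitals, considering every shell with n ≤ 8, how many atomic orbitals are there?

204

Total orbitals = 1² + 2² + 3² + 4² + 5² + 6² + 7² + 8² = 204.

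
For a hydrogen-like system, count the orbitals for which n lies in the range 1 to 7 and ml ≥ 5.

Work shell by shell — for each n, count the (l, ml) pairs that satisfy ml ≥ 5:
n=6 → 1; n=7 → 3.
Total orbitals: 1 + 3 = 4.

4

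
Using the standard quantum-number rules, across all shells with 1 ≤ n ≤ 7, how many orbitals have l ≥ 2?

115

Per-shell orbital counts meeting the constraint:
n=3 → 5; n=4 → 12; n=5 → 21; n=6 → 32; n=7 → 45.
Total orbitals: 5 + 12 + 21 + 32 + 45 = 115.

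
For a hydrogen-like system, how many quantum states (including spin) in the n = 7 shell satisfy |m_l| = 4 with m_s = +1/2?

The n = 7 shell has l = 0 through 6; check each.
Contributions: l=4 → 2; l=5 → 2; l=6 → 2.
Orbitals: 2 + 2 + 2 = 6. With m_s fixed to a single value there is one state per orbital, giving 6 states.

6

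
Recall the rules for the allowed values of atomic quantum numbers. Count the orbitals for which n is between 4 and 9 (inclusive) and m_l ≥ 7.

4

Go shell by shell, enumerating (l, m_l) with m_l ≥ 7:
n=8 → 1; n=9 → 3.
Total orbitals: 1 + 3 = 4.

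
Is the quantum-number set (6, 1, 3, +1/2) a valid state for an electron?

The magnetic quantum number must satisfy −l ≤ ml ≤ l. With l = 1, ml can only be -1, 0, 1, so ml = 3 is forbidden.

Not allowed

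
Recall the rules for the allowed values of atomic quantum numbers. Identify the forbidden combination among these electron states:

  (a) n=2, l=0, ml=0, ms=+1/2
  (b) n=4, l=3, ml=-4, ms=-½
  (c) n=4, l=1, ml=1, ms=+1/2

(b) has |ml| = 4 > l = 3, violating −l ≤ ml ≤ l.
The remaining sets (a), (c) satisfy all four rules.

(b)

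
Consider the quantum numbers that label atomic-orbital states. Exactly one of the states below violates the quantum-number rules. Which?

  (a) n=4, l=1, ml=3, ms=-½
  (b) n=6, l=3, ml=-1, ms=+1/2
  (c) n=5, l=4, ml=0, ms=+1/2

(a) has |ml| = 3 > l = 1, violating −l ≤ ml ≤ l.
The remaining sets (b), (c) satisfy all four rules.

(a)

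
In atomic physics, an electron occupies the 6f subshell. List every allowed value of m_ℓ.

The 6f subshell has ℓ = 3, and m_ℓ takes every integer from −ℓ to +ℓ. With ℓ = 3 that gives the 7 values -3, -2, -1, 0, 1, 2, 3.

-3, -2, -1, 0, 1, 2, 3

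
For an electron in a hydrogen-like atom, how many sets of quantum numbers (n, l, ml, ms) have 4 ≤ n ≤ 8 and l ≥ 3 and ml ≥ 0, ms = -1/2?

Per-shell orbital counts meeting the constraint:
n=4 → 4; n=5 → 9; n=6 → 15; n=7 → 22; n=8 → 30.
Orbitals: 4 + 9 + 15 + 22 + 30 = 80. With ms fixed to -1/2 there is one state per orbital, so 80 states.

80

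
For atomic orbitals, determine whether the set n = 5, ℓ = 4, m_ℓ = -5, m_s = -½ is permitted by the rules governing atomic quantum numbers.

The magnetic quantum number must satisfy −ℓ ≤ m_ℓ ≤ ℓ. With ℓ = 4, m_ℓ can only be -4, -3, -2, -1, 0, 1, 2, 3, 4, so m_ℓ = -5 is forbidden.

Invalid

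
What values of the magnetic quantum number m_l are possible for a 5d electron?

-2, -1, 0, 1, 2

The 5d subshell has l = 2, and m_l takes every integer from −l to +l. With l = 2 that gives the 5 values -2, -1, 0, 1, 2.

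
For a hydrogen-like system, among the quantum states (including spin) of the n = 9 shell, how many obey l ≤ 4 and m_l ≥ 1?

20

For n = 9, l ranges over 0 … 8.
Contributions: l=1 → 1; l=2 → 2; l=3 → 3; l=4 → 4.
Orbitals: 1 + 2 + 3 + 4 = 10. Each orbital carries two spin states, so 10 × 2 = 20 states.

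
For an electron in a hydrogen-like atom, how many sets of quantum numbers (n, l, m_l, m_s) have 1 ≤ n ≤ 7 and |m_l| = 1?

Per-shell orbital counts meeting the constraint:
n=2 → 2; n=3 → 4; n=4 → 6; n=5 → 8; n=6 → 10; n=7 → 12.
Orbitals: 2 + 4 + 6 + 8 + 10 + 12 = 42. Including both spin states (m_s = ±1/2) gives 2 × 42 = 84 states.

84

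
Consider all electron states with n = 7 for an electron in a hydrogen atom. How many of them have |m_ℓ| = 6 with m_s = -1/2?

2

Orbitals with |m_ℓ| = 6, by ℓ: ℓ=6 → 2.
Orbitals: 2. With m_s fixed to a single value there is one state per orbital, giving 2 states.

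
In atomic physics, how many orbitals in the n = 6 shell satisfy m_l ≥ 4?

3

Go through l = 0, …, 5 (the values permitted for n = 6).
The (l, m_l) pairs meeting m_l ≥ 4 give: l=4 → 1; l=5 → 2.
Total orbitals: 1 + 2 = 3.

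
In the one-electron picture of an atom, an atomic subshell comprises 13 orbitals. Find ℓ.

2ℓ+1 = 13 gives ℓ = 6.

ℓ = 6 (i)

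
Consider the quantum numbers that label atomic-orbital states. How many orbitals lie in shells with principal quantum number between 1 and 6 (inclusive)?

91

Shell n has n² orbitals: 1²=1 + 2²=4 + 3²=9 + 4²=16 + 5²=25 + 6²=36 = 91 orbitals.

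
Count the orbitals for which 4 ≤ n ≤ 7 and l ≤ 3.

Count contributing orbitals for each principal shell:
n=4 → 16; n=5 → 16; n=6 → 16; n=7 → 16.
Total orbitals: 16 + 16 + 16 + 16 = 64.

64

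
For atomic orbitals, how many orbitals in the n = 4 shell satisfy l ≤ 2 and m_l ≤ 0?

6

Go through l = 0, …, 3 (the values permitted for n = 4).
The (l, m_l) pairs meeting l ≤ 2 and m_l ≤ 0 give: l=0 → 1; l=1 → 2; l=2 → 3.
Total orbitals: 1 + 2 + 3 = 6.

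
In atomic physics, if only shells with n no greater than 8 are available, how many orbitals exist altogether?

Total orbitals = 1² + 2² + 3² + 4² + 5² + 6² + 7² + 8² = 204.

204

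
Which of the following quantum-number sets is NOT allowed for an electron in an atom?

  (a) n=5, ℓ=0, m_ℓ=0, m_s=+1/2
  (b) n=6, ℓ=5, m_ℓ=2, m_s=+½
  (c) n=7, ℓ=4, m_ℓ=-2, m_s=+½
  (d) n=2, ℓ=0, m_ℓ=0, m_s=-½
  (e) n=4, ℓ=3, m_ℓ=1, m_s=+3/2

(e)

(e) has m_s = +3/2, but an electron's spin must be ±1/2.
The remaining sets (a), (b), (c), (d) satisfy all four rules.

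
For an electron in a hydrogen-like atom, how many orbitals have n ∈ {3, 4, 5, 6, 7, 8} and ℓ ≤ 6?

Treat each shell separately and count matching orbitals:
n=3 → 9; n=4 → 16; n=5 → 25; n=6 → 36; n=7 → 49; n=8 → 49.
Total orbitals: 9 + 16 + 25 + 36 + 49 + 49 = 184.

184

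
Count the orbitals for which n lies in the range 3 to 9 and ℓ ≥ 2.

Work shell by shell — for each n, count the (ℓ, m_ℓ) pairs that satisfy ℓ ≥ 2:
n=3 → 5; n=4 → 12; n=5 → 21; n=6 → 32; n=7 → 45; n=8 → 60; n=9 → 77.
Total orbitals: 5 + 12 + 21 + 32 + 45 + 60 + 77 = 252.

252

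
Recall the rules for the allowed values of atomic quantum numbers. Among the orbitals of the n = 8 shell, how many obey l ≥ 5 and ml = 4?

The (l, ml) pairs meeting l ≥ 5 and ml = 4 give: l=5 → 1; l=6 → 1; l=7 → 1.
Total orbitals: 1 + 1 + 1 = 3.

3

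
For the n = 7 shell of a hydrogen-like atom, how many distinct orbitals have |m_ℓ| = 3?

For n = 7, ℓ ranges over 0 … 6.
Per ℓ-value: ℓ=3 → 2; ℓ=4 → 2; ℓ=5 → 2; ℓ=6 → 2.
Total orbitals: 2 + 2 + 2 + 2 = 8.

8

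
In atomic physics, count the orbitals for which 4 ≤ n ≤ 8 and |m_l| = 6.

6

For each n in the range, tally the orbitals obeying |m_l| = 6:
n=7 → 2; n=8 → 4.
Total orbitals: 2 + 4 = 6.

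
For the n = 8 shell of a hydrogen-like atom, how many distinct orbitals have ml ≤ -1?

The n = 8 shell has l = 0 through 7; check each.
The (l, ml) pairs meeting ml ≤ -1 give: l=1 → 1; l=2 → 2; l=3 → 3; l=4 → 4; l=5 → 5; l=6 → 6; l=7 → 7.
Total orbitals: 1 + 2 + 3 + 4 + 5 + 6 + 7 = 28.

28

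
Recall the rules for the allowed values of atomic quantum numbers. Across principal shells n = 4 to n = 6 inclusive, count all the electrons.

154

Shell n has n² orbitals: 4²=16 + 5²=25 + 6²=36 = 77 orbitals.
Two spin states per orbital: 2 × 77 = 154 electrons.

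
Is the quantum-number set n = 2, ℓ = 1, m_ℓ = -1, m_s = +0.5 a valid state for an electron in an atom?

n = 2 is a positive integer. ℓ = 1 satisfies 0 ≤ ℓ ≤ n−1 = 1. m_ℓ = -1 lies in the range −ℓ … +ℓ (here −1 … 1). m_s = +1/2 is one of ±1/2.
All four constraints are satisfied.

Yes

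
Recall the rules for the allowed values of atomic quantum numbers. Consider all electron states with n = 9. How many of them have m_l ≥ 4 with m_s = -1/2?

Go through l = 0, …, 8 (the values permitted for n = 9).
The (l, m_l) pairs meeting m_l ≥ 4 give: l=4 → 1; l=5 → 2; l=6 → 3; l=7 → 4; l=8 → 5.
Orbitals: 1 + 2 + 3 + 4 + 5 = 15. With m_s fixed to a single value there is one state per orbital, giving 15 states.

15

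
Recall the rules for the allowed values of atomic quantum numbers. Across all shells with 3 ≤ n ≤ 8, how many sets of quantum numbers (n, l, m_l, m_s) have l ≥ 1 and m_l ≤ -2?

Treat each shell separately and count matching orbitals:
n=3 → 1; n=4 → 3; n=5 → 6; n=6 → 10; n=7 → 15; n=8 → 21.
Orbitals: 1 + 3 + 6 + 10 + 15 + 21 = 56. Including both spin states (m_s = ±1/2) gives 2 × 56 = 112 states.

112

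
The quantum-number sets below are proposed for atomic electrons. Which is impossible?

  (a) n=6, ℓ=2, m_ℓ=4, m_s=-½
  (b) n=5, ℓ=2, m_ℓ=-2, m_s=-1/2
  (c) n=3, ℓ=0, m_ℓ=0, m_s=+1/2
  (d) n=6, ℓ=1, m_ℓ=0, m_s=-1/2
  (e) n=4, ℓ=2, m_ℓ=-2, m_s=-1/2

(a) has |m_ℓ| = 4 > ℓ = 2, violating −ℓ ≤ m_ℓ ≤ ℓ.
The remaining sets (b), (c), (d), (e) satisfy all four rules.

(a)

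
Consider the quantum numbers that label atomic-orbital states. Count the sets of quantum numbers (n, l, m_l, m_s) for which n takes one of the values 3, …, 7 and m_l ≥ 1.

Go shell by shell, enumerating (l, m_l) with m_l ≥ 1:
n=3 → 3; n=4 → 6; n=5 → 10; n=6 → 15; n=7 → 21.
Orbitals: 3 + 6 + 10 + 15 + 21 = 55. Including both spin states (m_s = ±1/2) gives 2 × 55 = 110 states.

110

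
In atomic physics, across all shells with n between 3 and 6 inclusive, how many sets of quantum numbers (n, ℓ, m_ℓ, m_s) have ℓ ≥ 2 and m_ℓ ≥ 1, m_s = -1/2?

30

Per-shell orbital counts meeting the constraint:
n=3 → 2; n=4 → 5; n=5 → 9; n=6 → 14.
Orbitals: 2 + 5 + 9 + 14 = 30. With m_s fixed to -1/2 there is one state per orbital, so 30 states.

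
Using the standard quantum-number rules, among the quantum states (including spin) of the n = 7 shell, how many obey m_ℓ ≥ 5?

6

The (ℓ, m_ℓ) pairs meeting m_ℓ ≥ 5 give: ℓ=5 → 1; ℓ=6 → 2.
Orbitals: 1 + 2 = 3. Each orbital carries two spin states, so 3 × 2 = 6 states.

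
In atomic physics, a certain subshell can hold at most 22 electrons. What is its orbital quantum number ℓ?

2(2ℓ+1) = 22 ⇒ 2ℓ+1 = 11 ⇒ ℓ = 5.

ℓ = 5 (h)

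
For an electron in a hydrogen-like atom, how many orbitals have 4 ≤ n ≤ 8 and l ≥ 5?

Go shell by shell, enumerating (l, m_l) with l ≥ 5:
n=6 → 11; n=7 → 24; n=8 → 39.
Total orbitals: 11 + 24 + 39 = 74.

74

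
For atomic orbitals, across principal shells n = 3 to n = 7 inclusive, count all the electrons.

Shell n has n² orbitals: 3²=9 + 4²=16 + 5²=25 + 6²=36 + 7²=49 = 135 orbitals.
Two spin states per orbital: 2 × 135 = 270 electrons.

270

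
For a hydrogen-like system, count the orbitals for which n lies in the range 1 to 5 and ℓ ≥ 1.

50

For each n in the range, tally the orbitals obeying ℓ ≥ 1:
n=2 → 3; n=3 → 8; n=4 → 15; n=5 → 24.
Total orbitals: 3 + 8 + 15 + 24 = 50.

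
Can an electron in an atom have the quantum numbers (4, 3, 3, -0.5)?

Allowed

n = 4 is a positive integer. ℓ = 3 satisfies 0 ≤ ℓ ≤ n−1 = 3. m_ℓ = 3 lies in the range −ℓ … +ℓ (here −3 … 3). m_s = -1/2 is one of ±1/2.
All four constraints are satisfied.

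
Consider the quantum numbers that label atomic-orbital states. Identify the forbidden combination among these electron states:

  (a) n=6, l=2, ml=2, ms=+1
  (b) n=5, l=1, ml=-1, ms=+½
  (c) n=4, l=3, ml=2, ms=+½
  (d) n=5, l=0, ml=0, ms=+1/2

(a)

(a) has ms = +1, but an electron's spin must be ±1/2.
The remaining sets (b), (c), (d) satisfy all four rules.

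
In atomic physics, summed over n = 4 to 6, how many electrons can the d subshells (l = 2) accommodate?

A d subshell (l = 2) exists for every n ≥ 3, so shells n = 4, 5, 6 each contribute one — 3 subshells.
Since each d subshell holds 2(2·2+1) = 10 electrons, the total is 3 × 10 = 30.

30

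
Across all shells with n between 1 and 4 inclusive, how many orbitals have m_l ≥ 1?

Per-shell orbital counts meeting the constraint:
n=2 → 1; n=3 → 3; n=4 → 6.
Total orbitals: 1 + 3 + 6 = 10.

10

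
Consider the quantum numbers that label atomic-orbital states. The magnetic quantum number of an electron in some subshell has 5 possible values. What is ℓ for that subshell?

m_ℓ ranges over 2ℓ+1 integers, so 2ℓ+1 = 5 ⇒ ℓ = 2.

ℓ = 2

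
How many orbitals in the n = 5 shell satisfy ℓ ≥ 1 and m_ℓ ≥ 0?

The n = 5 shell has ℓ = 0 through 4; check each.
Orbitals with ℓ ≥ 1 and m_ℓ ≥ 0, by ℓ: ℓ=1 → 2; ℓ=2 → 3; ℓ=3 → 4; ℓ=4 → 5.
Total orbitals: 2 + 3 + 4 + 5 = 14.

14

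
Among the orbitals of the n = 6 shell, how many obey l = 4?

For n = 6, l ranges over 0 … 5.
Orbitals with l = 4, by l: l=4 → 9.
Total orbitals: 9.

9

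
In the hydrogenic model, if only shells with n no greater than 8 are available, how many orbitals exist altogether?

204

Total orbitals = 1² + 2² + 3² + 4² + 5² + 6² + 7² + 8² = 204.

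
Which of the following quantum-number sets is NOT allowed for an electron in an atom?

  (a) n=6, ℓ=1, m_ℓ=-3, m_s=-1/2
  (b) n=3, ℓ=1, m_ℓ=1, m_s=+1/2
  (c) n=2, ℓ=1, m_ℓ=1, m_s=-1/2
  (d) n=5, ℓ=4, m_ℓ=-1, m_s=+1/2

(a) has |m_ℓ| = 3 > ℓ = 1, violating −ℓ ≤ m_ℓ ≤ ℓ.
The remaining sets (b), (c), (d) satisfy all four rules.

(a)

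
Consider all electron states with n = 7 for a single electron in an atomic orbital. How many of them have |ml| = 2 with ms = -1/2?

10

For n = 7, l ranges over 0 … 6.
Orbitals with |ml| = 2, by l: l=2 → 2; l=3 → 2; l=4 → 2; l=5 → 2; l=6 → 2.
Orbitals: 2 + 2 + 2 + 2 + 2 = 10. With ms fixed to a single value there is one state per orbital, giving 10 states.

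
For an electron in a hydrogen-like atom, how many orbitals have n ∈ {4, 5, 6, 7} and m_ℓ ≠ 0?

104

For each n in the range, tally the orbitals obeying m_ℓ ≠ 0:
n=4 → 12; n=5 → 20; n=6 → 30; n=7 → 42.
Total orbitals: 12 + 20 + 30 + 42 = 104.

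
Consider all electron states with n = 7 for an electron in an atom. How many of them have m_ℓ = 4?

Go through ℓ = 0, …, 6 (the values permitted for n = 7).
Orbitals with m_ℓ = 4, by ℓ: ℓ=4 → 1; ℓ=5 → 1; ℓ=6 → 1.
Orbitals: 1 + 1 + 1 = 3. Each orbital carries two spin states, so 3 × 2 = 6 states.

6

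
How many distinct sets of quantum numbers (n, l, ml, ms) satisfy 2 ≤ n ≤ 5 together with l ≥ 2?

Per-shell orbital counts meeting the constraint:
n=3 → 5; n=4 → 12; n=5 → 21.
Orbitals: 5 + 12 + 21 = 38. Including both spin states (ms = ±1/2) gives 2 × 38 = 76 states.

76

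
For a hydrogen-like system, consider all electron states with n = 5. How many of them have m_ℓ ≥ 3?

6

The n = 5 shell has ℓ = 0 through 4; check each.
The (ℓ, m_ℓ) pairs meeting m_ℓ ≥ 3 give: ℓ=3 → 1; ℓ=4 → 2.
Orbitals: 1 + 2 = 3. Each orbital carries two spin states, so 3 × 2 = 6 states.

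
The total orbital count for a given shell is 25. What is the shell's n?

n² = 25 ⇒ n = 5.

n = 5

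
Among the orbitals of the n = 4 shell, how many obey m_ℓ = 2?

For n = 4, ℓ ranges over 0 … 3.
Orbitals with m_ℓ = 2, by ℓ: ℓ=2 → 1; ℓ=3 → 1.
Total orbitals: 1 + 1 = 2.

2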